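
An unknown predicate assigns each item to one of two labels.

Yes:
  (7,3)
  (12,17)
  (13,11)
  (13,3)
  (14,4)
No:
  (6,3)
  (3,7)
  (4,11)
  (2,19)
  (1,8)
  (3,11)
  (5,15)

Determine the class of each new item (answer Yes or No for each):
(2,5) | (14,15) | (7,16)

Rule: first ≥ 7. This holds for each 'Yes' example and fails for each 'No' one.
(2,5): first 2 — doesn't match, so No.
(14,15): first 14 — checks out, so Yes.
(7,16): first 7 — checks out, so Yes.

No, Yes, Yes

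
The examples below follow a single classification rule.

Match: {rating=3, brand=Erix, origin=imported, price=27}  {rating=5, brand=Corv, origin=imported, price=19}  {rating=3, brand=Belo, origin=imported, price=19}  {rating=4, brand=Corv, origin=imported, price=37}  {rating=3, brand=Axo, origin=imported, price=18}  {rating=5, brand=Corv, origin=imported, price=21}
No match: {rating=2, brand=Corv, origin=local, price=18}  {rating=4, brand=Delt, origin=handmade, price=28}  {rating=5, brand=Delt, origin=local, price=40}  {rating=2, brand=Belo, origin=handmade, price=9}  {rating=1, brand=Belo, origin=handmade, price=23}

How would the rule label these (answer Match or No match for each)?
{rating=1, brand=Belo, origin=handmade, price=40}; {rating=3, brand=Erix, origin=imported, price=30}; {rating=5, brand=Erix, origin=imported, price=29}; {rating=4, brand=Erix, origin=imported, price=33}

One predicate separates the groups cleanly: origin is imported.
{rating=1, brand=Belo, origin=handmade, price=40}: origin is handmade, does not fit → No match. {rating=3, brand=Erix, origin=imported, price=30}: origin is imported, matches → Match. {rating=5, brand=Erix, origin=imported, price=29}: origin is imported, matches → Match. {rating=4, brand=Erix, origin=imported, price=33}: origin is imported, matches → Match.

No match, Match, Match, Match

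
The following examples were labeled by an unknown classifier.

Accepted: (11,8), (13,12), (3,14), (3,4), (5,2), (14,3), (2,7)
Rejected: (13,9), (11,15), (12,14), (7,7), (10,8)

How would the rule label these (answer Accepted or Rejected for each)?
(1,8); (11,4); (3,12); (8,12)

'Accepted' ⟺ sum is odd.
(1,8): 1+8 = 9, checks out → Accepted.
(11,4): 11+4 = 15, checks out → Accepted.
(3,12): 3+12 = 15, checks out → Accepted.
(8,12): 8+12 = 20, does not fit → Rejected.

Accepted, Accepted, Accepted, Rejected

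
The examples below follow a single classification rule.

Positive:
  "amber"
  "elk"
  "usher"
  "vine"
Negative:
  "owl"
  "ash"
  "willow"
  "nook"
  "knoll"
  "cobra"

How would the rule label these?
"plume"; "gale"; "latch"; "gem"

Positive, Positive, Negative, Positive

The classifier is using: contains 'e'.
"plume": has 'e' — meets the rule, so Positive.
"gale": has 'e' — meets the rule, so Positive.
"latch": no 'e' — doesn't qualify, so Negative.
"gem": has 'e' — meets the rule, so Positive.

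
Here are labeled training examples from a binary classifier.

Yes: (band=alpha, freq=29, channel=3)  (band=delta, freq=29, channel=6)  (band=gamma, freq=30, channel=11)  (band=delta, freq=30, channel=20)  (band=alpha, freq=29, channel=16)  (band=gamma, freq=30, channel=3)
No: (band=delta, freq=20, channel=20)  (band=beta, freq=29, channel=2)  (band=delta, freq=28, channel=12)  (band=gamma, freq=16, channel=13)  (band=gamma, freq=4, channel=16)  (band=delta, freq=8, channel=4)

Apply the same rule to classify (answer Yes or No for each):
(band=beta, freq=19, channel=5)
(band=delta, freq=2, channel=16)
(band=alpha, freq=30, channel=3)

A rule that fits every label: channel ≥ 3 AND freq ≥ 29 — true of each 'Yes' example, false of each 'No' one.
No: (band=beta, freq=19, channel=5), since channel = 5, freq = 19. No: (band=delta, freq=2, channel=16), since channel = 16, freq = 2. Yes: (band=alpha, freq=30, channel=3), since channel = 3, freq = 30.

No, No, Yes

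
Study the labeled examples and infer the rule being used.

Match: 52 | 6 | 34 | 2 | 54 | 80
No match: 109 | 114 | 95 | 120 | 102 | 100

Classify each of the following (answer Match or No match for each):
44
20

Match, Match

The pattern is that an item is 'Match' exactly when: at most 80.
Match: 44, since 44 ≤ 80.
Match: 20, since 20 ≤ 80.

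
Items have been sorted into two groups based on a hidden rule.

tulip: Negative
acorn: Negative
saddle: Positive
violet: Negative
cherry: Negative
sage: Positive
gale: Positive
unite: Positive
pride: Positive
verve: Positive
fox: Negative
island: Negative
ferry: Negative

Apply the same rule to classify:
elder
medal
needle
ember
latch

Rule: ends with 'e'. This holds for each 'Positive' example and fails for each 'Negative' one.
elder: Negative (ends with 'r'). medal: Negative (ends with 'l'). needle: Positive (ends with 'e'). ember: Negative (ends with 'r'). latch: Negative (ends with 'h').

Negative, Negative, Positive, Negative, Negative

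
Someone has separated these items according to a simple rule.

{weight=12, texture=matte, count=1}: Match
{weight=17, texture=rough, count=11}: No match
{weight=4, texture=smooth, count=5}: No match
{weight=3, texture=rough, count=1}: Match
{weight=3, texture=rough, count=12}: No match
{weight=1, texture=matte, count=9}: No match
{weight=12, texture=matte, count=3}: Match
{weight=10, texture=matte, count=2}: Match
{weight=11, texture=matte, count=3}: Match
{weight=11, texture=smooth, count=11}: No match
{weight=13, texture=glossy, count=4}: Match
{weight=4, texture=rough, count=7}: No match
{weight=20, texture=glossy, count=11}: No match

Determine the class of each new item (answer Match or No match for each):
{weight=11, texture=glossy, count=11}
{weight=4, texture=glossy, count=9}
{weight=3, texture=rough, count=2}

All 'Match' examples share one property — count ≤ 4 — and every 'No match' example lacks it.

No match, No match, Match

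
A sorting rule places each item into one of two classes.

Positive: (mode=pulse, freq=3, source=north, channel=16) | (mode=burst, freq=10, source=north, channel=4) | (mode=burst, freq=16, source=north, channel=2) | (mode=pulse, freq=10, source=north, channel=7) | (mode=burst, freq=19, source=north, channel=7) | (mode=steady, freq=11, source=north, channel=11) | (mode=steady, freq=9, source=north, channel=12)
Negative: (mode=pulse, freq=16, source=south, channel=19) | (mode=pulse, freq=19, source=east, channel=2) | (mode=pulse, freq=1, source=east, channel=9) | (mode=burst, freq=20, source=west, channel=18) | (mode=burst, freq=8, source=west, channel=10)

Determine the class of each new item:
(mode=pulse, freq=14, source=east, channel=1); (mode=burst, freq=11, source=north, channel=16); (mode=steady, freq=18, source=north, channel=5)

Negative, Positive, Positive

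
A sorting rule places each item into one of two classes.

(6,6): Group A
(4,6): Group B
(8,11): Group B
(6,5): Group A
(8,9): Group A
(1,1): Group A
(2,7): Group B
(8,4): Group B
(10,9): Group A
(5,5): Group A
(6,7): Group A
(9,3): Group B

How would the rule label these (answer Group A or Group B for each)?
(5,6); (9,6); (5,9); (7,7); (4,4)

The rule appears to be: |first − second| ≤ 1.
(5,6) → |5−6| = 1 → Group A. (9,6) → |9−6| = 3 → Group B. (5,9) → |5−9| = 4 → Group B. (7,7) → |7−7| = 0 → Group A. (4,4) → |4−4| = 0 → Group A.

Group A, Group B, Group B, Group A, Group A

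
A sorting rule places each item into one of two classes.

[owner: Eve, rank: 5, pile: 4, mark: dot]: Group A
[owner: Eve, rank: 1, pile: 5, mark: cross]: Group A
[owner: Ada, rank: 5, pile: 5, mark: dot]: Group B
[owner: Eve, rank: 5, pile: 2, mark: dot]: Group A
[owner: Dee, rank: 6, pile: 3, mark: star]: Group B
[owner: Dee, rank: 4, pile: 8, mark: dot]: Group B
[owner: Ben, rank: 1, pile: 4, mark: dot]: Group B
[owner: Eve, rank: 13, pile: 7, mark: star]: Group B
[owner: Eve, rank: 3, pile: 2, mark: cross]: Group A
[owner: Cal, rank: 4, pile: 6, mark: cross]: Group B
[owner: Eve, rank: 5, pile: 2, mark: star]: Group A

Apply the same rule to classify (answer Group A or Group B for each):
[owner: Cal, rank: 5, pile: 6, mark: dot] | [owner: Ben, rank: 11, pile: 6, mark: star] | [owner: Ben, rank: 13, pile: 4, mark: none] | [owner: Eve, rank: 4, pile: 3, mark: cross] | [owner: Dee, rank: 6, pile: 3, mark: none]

Group B, Group B, Group B, Group A, Group B

'Group A' ⟺ owner is Eve AND pile ≤ 5.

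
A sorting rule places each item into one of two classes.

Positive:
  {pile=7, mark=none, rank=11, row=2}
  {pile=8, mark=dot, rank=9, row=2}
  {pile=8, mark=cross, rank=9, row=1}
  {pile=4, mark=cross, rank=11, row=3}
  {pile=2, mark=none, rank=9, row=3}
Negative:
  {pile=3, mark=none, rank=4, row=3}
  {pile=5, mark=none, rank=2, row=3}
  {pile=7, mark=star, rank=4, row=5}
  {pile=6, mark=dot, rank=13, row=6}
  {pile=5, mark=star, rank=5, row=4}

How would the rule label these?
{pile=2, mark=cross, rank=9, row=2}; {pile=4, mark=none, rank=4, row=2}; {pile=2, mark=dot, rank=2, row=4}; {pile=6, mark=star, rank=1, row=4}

Positive, Negative, Negative, Negative

One predicate separates the groups cleanly: row ≤ 3 AND rank ≥ 5.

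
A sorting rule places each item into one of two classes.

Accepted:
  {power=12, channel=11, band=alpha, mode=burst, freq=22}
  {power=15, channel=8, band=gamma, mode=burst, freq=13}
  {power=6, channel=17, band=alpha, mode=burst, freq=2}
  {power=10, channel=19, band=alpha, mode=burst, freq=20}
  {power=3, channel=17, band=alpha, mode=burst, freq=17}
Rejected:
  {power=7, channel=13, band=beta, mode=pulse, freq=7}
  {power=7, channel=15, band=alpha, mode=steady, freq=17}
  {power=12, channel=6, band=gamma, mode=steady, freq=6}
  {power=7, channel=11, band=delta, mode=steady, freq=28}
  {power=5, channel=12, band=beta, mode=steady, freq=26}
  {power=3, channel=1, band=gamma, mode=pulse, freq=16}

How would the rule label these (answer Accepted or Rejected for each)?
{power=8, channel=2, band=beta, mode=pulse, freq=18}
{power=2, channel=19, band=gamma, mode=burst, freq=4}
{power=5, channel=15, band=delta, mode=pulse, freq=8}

Rejected, Accepted, Rejected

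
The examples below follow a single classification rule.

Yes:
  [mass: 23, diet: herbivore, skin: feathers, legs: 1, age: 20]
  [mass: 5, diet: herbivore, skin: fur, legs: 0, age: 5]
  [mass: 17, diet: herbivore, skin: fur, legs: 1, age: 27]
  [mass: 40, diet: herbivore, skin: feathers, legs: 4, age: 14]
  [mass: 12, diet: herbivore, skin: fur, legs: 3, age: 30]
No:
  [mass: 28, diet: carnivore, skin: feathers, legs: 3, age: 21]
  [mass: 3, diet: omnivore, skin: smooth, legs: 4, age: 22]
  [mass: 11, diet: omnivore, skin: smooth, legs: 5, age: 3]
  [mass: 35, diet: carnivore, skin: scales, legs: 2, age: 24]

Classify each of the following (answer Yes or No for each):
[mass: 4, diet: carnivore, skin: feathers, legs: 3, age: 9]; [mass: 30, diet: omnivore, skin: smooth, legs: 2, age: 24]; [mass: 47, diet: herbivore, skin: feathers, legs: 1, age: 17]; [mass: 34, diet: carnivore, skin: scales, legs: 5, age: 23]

No, No, Yes, No

A rule that fits every label: diet is herbivore — true of each 'Yes' example, false of each 'No' one.
[mass: 4, diet: carnivore, skin: feathers, legs: 3, age: 9]: diet is carnivore, does not satisfy this → No.
[mass: 30, diet: omnivore, skin: smooth, legs: 2, age: 24]: diet is omnivore, does not satisfy this → No.
[mass: 47, diet: herbivore, skin: feathers, legs: 1, age: 17]: diet is herbivore, fits → Yes.
[mass: 34, diet: carnivore, skin: scales, legs: 5, age: 23]: diet is carnivore, does not satisfy this → No.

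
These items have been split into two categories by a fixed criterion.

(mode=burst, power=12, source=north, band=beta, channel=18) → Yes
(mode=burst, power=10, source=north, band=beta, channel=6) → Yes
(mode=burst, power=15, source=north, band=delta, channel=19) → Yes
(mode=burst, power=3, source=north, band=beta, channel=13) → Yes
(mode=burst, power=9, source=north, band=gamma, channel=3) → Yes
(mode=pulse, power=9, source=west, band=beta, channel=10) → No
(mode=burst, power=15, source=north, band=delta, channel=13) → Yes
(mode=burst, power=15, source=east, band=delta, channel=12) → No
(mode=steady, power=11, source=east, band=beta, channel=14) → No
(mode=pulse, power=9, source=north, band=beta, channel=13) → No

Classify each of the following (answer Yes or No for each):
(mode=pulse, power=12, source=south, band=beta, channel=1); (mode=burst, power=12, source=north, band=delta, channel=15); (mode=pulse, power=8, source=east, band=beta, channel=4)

No, Yes, No

One predicate separates the groups cleanly: source is north AND mode is burst.
(mode=pulse, power=12, source=south, band=beta, channel=1) → source is south, mode is pulse → No.
(mode=burst, power=12, source=north, band=delta, channel=15) → source is north, mode is burst → Yes.
(mode=pulse, power=8, source=east, band=beta, channel=4) → source is east, mode is pulse → No.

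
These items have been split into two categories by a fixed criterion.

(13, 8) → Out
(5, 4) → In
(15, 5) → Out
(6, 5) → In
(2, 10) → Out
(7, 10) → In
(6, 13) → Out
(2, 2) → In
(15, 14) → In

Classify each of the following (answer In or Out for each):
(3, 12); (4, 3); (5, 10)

Out, In, Out

One predicate separates the groups cleanly: |first − second| ≤ 3.
(3, 12) — |3−12| = 9, hence Out. (4, 3) — |4−3| = 1, hence In. (5, 10) — |5−10| = 5, hence Out.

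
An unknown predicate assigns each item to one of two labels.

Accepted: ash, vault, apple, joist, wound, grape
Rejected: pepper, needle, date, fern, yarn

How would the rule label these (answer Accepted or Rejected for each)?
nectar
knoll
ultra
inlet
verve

Rejected, Accepted, Accepted, Accepted, Accepted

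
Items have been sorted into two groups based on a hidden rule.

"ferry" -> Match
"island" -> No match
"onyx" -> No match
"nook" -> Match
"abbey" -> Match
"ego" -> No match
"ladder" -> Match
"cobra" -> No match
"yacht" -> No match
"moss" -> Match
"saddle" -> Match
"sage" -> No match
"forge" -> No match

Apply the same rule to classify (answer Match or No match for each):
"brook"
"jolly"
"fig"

Match, Match, No match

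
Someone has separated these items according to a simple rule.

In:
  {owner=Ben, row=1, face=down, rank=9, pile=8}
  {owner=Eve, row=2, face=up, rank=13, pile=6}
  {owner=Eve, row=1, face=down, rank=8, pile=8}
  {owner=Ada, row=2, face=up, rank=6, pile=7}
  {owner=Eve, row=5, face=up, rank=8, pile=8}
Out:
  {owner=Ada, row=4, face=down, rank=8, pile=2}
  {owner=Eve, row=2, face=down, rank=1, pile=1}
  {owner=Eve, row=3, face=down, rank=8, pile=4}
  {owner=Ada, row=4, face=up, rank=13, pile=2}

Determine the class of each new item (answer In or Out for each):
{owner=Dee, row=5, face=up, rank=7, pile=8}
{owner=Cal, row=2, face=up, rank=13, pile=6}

In, In

The distinguishing property — pile ≥ 6 — holds for all the 'In' cases and none of the 'Out' cases.
{owner=Dee, row=5, face=up, rank=7, pile=8}: pile = 8 — passes, so In.
{owner=Cal, row=2, face=up, rank=13, pile=6}: pile = 6 — passes, so In.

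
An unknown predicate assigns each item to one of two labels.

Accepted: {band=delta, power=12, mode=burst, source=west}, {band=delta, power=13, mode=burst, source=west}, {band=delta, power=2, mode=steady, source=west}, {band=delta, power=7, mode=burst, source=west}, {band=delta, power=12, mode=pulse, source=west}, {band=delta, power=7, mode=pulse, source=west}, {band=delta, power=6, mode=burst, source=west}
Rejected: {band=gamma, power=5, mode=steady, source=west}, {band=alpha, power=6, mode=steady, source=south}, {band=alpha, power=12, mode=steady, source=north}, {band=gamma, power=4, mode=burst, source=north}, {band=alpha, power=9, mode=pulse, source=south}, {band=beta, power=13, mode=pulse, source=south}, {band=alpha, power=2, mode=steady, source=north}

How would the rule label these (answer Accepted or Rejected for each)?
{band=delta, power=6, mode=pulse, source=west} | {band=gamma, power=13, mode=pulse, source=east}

Every 'Accepted' example satisfies: band is delta. None of the 'Rejected' examples do.
{band=delta, power=6, mode=pulse, source=west} — band is delta, hence Accepted.
{band=gamma, power=13, mode=pulse, source=east} — band is gamma, hence Rejected.

Accepted, Rejected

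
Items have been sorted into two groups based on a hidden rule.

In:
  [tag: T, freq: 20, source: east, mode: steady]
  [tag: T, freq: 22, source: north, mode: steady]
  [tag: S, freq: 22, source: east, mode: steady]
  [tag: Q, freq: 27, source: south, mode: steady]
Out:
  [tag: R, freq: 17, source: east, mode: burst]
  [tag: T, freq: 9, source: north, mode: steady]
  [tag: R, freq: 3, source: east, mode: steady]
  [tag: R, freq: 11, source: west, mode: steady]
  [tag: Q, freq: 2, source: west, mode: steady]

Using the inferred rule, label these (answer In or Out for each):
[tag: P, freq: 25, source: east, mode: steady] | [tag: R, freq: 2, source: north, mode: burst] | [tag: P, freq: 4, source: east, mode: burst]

In, Out, Out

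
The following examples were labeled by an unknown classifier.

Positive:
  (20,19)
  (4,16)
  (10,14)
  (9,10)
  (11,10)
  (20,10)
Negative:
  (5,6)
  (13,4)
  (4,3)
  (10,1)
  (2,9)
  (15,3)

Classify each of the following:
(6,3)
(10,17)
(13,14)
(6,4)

A rule that fits every label: sum ≥ 19 — true of each 'Positive' example, false of each 'Negative' one.
(6,3) → 6+3 = 9 → Negative.
(10,17) → 10+17 = 27 → Positive.
(13,14) → 13+14 = 27 → Positive.
(6,4) → 6+4 = 10 → Negative.

Negative, Positive, Positive, Negative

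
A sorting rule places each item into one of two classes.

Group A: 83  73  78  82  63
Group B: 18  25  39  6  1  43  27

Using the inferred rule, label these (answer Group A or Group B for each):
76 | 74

The classifier is using: at least 63.
Group A: 76, since 76 ≥ 63. Group A: 74, since 74 ≥ 63.

Group A, Group A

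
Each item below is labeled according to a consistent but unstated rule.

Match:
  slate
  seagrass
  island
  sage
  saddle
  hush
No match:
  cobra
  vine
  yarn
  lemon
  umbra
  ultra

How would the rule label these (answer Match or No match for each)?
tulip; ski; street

No match, Match, Match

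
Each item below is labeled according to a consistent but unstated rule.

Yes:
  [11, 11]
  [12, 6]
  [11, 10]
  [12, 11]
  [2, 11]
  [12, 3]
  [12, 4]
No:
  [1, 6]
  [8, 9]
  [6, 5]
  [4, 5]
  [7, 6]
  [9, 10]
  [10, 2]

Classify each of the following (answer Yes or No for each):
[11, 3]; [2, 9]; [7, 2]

Yes, No, No

The classifier is using: max ≥ 11.
[11, 3]: Yes (max 11). [2, 9]: No (max 9). [7, 2]: No (max 7).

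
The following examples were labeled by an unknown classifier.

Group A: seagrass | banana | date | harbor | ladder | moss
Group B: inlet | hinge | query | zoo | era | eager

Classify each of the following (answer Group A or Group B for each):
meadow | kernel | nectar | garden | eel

Group A, Group A, Group A, Group A, Group B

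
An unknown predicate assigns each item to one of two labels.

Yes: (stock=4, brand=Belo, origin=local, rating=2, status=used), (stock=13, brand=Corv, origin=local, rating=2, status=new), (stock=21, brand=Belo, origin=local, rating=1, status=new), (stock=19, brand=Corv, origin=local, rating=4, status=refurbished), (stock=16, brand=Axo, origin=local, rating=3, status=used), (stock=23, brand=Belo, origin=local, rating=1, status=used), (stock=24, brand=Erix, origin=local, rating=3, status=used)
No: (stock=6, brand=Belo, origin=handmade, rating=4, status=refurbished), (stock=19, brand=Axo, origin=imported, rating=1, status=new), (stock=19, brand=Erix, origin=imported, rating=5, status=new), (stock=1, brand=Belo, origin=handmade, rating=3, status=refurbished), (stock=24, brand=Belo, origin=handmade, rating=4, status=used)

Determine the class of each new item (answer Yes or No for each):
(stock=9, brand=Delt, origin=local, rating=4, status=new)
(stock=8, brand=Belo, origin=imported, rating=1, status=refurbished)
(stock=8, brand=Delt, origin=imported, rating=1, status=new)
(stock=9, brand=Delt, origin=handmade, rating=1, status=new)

Comparing the two groups points to one rule — origin is local.
(stock=9, brand=Delt, origin=local, rating=4, status=new): Yes (origin is local). (stock=8, brand=Belo, origin=imported, rating=1, status=refurbished): No (origin is imported). (stock=8, brand=Delt, origin=imported, rating=1, status=new): No (origin is imported). (stock=9, brand=Delt, origin=handmade, rating=1, status=new): No (origin is handmade).

Yes, No, No, No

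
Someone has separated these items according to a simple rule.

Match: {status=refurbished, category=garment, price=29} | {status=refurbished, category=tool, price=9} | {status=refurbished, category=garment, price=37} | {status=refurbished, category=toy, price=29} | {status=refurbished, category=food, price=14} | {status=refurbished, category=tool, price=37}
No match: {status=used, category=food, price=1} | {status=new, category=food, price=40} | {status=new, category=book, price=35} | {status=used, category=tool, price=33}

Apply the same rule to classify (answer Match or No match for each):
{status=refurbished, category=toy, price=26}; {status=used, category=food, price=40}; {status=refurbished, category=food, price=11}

Rule: status is refurbished. This holds for each 'Match' example and fails for each 'No match' one.
{status=refurbished, category=toy, price=26} → status is refurbished → Match. {status=used, category=food, price=40} → status is used → No match. {status=refurbished, category=food, price=11} → status is refurbished → Match.

Match, No match, Match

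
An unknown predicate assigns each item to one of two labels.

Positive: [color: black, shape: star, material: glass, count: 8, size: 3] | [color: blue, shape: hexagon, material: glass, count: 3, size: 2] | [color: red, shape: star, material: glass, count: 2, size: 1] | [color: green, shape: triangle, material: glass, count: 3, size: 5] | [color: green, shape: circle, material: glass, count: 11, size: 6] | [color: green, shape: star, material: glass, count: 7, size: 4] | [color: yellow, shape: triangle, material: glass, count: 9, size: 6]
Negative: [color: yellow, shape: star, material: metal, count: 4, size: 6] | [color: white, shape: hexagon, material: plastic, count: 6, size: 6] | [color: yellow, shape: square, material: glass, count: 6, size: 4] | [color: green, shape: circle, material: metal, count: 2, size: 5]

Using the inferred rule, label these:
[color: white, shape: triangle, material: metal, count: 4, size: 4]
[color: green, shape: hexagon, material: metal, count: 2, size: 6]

The classifier is using: material is glass AND count ≠ 6.
[color: white, shape: triangle, material: metal, count: 4, size: 4] — material is metal, count = 4, hence Negative. [color: green, shape: hexagon, material: metal, count: 2, size: 6] — material is metal, count = 2, hence Negative.

Negative, Negative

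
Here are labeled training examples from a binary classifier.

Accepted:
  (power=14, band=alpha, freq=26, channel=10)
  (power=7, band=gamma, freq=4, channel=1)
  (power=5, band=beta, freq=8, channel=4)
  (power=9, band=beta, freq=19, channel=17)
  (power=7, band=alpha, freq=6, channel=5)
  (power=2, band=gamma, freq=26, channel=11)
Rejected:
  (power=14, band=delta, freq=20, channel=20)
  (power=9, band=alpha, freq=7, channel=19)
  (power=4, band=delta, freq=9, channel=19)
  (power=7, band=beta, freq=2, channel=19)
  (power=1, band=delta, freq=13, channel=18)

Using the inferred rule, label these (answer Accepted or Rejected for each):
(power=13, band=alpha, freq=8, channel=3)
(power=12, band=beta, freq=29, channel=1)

The common property of the 'Accepted' items is: channel ≤ 17. No 'Rejected' item has it.

Accepted, Accepted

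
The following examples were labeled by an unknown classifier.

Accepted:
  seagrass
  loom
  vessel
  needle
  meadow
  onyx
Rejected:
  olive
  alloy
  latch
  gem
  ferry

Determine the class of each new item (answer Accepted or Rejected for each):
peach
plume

Rejected, Rejected

A rule that fits every label: even length — true of each 'Accepted' example, false of each 'Rejected' one.
peach — length 5, hence Rejected. plume — length 5, hence Rejected.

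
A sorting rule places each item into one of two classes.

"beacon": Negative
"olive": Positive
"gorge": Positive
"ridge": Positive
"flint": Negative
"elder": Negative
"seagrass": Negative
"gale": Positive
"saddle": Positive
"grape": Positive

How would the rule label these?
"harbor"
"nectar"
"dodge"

One predicate separates the groups cleanly: ends with 'e'.
"harbor" → ends with 'r' → Negative. "nectar" → ends with 'r' → Negative. "dodge" → ends with 'e' → Positive.

Negative, Negative, Positive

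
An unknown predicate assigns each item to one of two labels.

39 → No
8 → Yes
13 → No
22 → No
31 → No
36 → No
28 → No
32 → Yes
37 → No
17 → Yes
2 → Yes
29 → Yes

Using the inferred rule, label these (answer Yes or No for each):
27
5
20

The rule appears to be: ≡ 2 (mod 3).
27: No (27 mod 3 = 0). 5: Yes (5 mod 3 = 2). 20: Yes (20 mod 3 = 2).

No, Yes, Yes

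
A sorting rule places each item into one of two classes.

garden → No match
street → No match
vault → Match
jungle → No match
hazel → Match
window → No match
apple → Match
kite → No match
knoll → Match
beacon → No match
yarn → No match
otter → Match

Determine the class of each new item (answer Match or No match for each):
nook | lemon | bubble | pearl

The pattern is that an item is 'Match' exactly when: odd length.
nook: length 4 — does not satisfy this, so No match.
lemon: length 5 — fits, so Match.
bubble: length 6 — does not satisfy this, so No match.
pearl: length 5 — fits, so Match.

No match, Match, No match, Match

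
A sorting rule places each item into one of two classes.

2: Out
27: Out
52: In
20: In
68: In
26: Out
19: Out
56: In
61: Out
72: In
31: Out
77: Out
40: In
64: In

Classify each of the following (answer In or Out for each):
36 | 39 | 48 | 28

In, Out, In, In

The pattern is that an item is 'In' exactly when: multiple of 4.
In: 36, since 36 = 4·9. Out: 39, since 39 = 4·9 + 3. In: 48, since 48 = 4·12. In: 28, since 28 = 4·7.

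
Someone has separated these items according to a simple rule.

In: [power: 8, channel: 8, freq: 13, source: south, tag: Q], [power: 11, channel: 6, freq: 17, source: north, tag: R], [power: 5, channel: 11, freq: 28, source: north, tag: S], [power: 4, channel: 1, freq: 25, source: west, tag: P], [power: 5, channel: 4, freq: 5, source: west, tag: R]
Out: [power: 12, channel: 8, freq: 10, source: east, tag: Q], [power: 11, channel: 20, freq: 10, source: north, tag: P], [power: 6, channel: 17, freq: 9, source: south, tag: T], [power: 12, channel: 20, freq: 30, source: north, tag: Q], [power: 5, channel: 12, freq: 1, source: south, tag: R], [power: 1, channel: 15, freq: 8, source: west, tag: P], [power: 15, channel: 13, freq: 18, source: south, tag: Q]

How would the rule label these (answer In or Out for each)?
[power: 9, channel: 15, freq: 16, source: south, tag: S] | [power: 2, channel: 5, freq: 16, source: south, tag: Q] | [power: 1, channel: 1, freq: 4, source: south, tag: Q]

Out, In, In

All 'In' examples share one property — channel ≤ 11 AND power ≤ 11 — and every 'Out' example lacks it.
[power: 9, channel: 15, freq: 16, source: south, tag: S]: channel = 15, power = 9, fails this test → Out.
[power: 2, channel: 5, freq: 16, source: south, tag: Q]: channel = 5, power = 2, has this property → In.
[power: 1, channel: 1, freq: 4, source: south, tag: Q]: channel = 1, power = 1, has this property → In.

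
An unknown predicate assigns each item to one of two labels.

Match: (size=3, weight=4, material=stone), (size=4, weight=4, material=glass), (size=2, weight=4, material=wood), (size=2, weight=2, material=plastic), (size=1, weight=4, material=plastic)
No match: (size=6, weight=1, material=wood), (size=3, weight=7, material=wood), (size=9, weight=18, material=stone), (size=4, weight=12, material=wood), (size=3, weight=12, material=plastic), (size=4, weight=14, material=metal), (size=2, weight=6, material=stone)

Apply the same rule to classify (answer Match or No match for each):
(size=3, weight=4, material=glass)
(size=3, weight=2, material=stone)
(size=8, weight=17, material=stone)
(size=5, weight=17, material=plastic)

Match, Match, No match, No match

One predicate separates the groups cleanly: weight ≤ 4 AND size ≤ 4.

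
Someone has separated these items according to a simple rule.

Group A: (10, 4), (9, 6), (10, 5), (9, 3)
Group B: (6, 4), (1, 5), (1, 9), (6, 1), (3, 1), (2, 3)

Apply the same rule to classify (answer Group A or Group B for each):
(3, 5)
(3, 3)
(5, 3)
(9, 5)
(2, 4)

The distinguishing property — sum ≥ 12 — holds for all the 'Group A' cases and none of the 'Group B' cases.

Group B, Group B, Group B, Group A, Group B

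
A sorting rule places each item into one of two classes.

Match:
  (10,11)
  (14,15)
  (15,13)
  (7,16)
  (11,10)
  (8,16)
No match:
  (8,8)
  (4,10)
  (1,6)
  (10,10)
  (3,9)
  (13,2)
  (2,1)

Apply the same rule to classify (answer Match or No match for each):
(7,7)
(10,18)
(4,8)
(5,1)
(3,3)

The distinguishing property — sum ≥ 21 — holds for all the 'Match' cases and none of the 'No match' cases.
(7,7): 7+7 = 14, does not fit → No match.
(10,18): 10+18 = 28, satisfies this → Match.
(4,8): 4+8 = 12, does not fit → No match.
(5,1): 5+1 = 6, does not fit → No match.
(3,3): 3+3 = 6, does not fit → No match.

No match, Match, No match, No match, No match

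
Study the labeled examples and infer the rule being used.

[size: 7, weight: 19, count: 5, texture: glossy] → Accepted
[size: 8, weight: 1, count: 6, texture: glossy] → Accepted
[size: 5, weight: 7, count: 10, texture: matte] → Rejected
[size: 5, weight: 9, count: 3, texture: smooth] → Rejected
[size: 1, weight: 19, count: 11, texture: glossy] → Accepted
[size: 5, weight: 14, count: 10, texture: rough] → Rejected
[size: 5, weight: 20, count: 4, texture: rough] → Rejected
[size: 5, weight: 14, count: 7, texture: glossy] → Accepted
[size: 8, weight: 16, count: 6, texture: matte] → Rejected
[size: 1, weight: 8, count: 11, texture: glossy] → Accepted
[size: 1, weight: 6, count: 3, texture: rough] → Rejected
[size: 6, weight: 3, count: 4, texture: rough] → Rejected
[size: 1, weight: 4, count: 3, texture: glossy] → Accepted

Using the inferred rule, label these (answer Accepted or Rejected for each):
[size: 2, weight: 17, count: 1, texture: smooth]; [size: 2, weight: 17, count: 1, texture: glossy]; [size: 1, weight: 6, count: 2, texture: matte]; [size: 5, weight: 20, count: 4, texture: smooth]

Rejected, Accepted, Rejected, Rejected

The distinguishing property — texture is glossy — holds for all the 'Accepted' cases and none of the 'Rejected' cases.
Rejected: [size: 2, weight: 17, count: 1, texture: smooth], since texture is smooth.
Accepted: [size: 2, weight: 17, count: 1, texture: glossy], since texture is glossy.
Rejected: [size: 1, weight: 6, count: 2, texture: matte], since texture is matte.
Rejected: [size: 5, weight: 20, count: 4, texture: smooth], since texture is smooth.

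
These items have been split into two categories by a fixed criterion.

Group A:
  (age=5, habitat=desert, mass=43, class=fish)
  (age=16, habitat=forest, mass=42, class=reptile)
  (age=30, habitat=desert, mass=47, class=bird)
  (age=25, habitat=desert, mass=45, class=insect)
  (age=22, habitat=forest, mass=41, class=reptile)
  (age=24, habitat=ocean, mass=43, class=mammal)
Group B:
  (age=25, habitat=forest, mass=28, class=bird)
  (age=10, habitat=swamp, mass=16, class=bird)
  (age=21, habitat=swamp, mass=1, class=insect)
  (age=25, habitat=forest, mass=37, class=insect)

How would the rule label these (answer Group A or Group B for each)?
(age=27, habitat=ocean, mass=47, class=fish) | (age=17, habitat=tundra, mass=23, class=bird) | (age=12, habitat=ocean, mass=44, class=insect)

Group A, Group B, Group A

Rule: mass ≥ 41. This holds for each 'Group A' example and fails for each 'Group B' one.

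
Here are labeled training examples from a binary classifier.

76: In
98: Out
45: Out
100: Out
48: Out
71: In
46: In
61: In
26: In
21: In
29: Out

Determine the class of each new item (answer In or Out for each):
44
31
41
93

Out, In, In, Out

The distinguishing property — ≡ 1 (mod 5) — holds for all the 'In' cases and none of the 'Out' cases.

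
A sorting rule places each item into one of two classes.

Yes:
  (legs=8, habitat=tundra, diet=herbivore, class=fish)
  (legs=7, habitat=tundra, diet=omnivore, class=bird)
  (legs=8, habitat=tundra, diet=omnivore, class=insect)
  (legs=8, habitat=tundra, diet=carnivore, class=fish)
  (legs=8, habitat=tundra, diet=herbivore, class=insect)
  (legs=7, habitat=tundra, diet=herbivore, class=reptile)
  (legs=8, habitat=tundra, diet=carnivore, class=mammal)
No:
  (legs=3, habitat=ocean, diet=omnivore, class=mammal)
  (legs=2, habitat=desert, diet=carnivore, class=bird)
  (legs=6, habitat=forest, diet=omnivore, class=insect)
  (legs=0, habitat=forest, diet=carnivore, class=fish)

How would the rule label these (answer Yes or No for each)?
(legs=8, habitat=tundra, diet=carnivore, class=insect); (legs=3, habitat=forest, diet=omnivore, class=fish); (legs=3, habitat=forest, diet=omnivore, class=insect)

The classifier is using: habitat is tundra.
(legs=8, habitat=tundra, diet=carnivore, class=insect) — habitat is tundra, hence Yes. (legs=3, habitat=forest, diet=omnivore, class=fish) — habitat is forest, hence No. (legs=3, habitat=forest, diet=omnivore, class=insect) — habitat is forest, hence No.

Yes, No, No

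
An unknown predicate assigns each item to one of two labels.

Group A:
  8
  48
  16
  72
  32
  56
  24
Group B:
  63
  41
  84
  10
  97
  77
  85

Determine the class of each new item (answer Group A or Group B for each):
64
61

The simplest hypothesis consistent with all the labels is: multiple of 8.

Group A, Group B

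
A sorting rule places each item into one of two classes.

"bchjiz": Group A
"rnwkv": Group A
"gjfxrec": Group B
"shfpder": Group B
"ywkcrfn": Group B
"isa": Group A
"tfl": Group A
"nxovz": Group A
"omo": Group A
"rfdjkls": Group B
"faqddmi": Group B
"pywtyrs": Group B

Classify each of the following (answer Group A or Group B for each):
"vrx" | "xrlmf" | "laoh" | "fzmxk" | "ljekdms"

Group A, Group A, Group A, Group A, Group B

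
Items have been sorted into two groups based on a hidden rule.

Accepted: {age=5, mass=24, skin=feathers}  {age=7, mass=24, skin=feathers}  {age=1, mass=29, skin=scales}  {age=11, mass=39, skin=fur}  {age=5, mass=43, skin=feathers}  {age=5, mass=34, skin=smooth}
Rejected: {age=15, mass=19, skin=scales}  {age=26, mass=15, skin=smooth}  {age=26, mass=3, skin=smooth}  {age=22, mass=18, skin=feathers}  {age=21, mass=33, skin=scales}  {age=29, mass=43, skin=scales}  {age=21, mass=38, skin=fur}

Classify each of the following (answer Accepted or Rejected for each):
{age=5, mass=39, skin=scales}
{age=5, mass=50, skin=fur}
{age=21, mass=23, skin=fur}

Accepted, Accepted, Rejected

The common property of the 'Accepted' items is: age ≤ 11. No 'Rejected' item has it.
{age=5, mass=39, skin=scales}: age = 5 — passes, so Accepted. {age=5, mass=50, skin=fur}: age = 5 — passes, so Accepted. {age=21, mass=23, skin=fur}: age = 21 — does not pass, so Rejected.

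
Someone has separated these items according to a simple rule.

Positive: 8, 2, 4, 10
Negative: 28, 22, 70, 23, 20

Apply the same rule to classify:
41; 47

A rule that fits every label: at most 10 — true of each 'Positive' example, false of each 'Negative' one.
41: Negative (41 > 10). 47: Negative (47 > 10).

Negative, Negative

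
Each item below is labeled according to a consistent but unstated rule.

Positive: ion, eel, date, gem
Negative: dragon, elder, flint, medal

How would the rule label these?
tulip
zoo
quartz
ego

The rule appears to be: length ≤ 4.
tulip: Negative (length 5). zoo: Positive (length 3). quartz: Negative (length 6). ego: Positive (length 3).

Negative, Positive, Negative, Positive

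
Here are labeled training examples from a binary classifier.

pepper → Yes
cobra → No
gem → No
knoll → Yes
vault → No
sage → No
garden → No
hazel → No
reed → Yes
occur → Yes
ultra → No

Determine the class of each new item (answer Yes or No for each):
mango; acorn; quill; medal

No, No, Yes, No

Rule: has a double letter. This holds for each 'Yes' example and fails for each 'No' one.
mango — no doubled letter, hence No. acorn — no doubled letter, hence No. quill — 'll' doubled, hence Yes. medal — no doubled letter, hence No.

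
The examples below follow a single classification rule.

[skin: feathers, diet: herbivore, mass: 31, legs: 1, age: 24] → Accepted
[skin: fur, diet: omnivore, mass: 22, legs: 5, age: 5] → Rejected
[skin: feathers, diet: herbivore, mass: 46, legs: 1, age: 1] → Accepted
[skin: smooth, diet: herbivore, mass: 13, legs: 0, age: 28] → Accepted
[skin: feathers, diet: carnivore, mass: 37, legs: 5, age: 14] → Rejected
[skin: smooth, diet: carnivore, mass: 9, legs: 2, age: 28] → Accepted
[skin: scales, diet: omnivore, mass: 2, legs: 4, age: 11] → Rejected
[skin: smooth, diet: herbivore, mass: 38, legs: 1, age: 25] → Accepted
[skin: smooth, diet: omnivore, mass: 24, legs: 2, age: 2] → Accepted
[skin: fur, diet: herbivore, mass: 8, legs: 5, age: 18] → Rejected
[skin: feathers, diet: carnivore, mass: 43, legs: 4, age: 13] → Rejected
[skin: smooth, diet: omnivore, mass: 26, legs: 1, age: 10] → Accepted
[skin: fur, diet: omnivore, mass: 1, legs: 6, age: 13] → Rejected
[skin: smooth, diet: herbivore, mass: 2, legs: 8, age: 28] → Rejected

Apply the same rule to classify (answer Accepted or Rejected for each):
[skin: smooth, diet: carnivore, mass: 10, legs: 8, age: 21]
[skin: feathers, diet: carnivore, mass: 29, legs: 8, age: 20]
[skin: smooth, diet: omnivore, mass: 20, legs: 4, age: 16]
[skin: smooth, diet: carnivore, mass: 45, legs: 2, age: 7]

Rejected, Rejected, Rejected, Accepted

The common property of the 'Accepted' items is: legs ≤ 2. No 'Rejected' item has it.
[skin: smooth, diet: carnivore, mass: 10, legs: 8, age: 21] → legs = 8 → Rejected. [skin: feathers, diet: carnivore, mass: 29, legs: 8, age: 20] → legs = 8 → Rejected. [skin: smooth, diet: omnivore, mass: 20, legs: 4, age: 16] → legs = 4 → Rejected. [skin: smooth, diet: carnivore, mass: 45, legs: 2, age: 7] → legs = 2 → Accepted.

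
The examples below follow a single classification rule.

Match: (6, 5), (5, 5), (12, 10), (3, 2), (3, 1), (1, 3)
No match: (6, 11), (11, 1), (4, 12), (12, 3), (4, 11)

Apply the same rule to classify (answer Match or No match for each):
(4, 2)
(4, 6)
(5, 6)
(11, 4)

Match, Match, Match, No match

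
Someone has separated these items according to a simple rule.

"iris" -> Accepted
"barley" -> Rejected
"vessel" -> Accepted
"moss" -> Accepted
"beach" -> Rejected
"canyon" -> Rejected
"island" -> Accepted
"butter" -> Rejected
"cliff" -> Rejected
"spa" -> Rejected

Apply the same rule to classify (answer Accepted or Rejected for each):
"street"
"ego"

Accepted, Rejected

One predicate separates the groups cleanly: even length AND contains 's'.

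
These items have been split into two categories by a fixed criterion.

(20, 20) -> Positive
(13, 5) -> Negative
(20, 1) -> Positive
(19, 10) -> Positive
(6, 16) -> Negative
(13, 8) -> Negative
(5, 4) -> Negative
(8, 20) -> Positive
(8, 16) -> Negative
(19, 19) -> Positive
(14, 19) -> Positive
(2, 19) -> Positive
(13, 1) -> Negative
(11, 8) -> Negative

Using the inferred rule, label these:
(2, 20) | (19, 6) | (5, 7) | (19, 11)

The rule appears to be: max ≥ 19.
(2, 20): Positive (max 20).
(19, 6): Positive (max 19).
(5, 7): Negative (max 7).
(19, 11): Positive (max 19).

Positive, Positive, Negative, Positive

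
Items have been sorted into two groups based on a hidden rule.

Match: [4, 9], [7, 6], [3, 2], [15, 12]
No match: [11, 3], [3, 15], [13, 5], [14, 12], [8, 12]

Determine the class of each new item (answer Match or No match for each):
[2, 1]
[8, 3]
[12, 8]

Match, Match, No match

The rule appears to be: sum is odd.
[2, 1]: 2+1 = 3 — has this property, so Match.
[8, 3]: 8+3 = 11 — has this property, so Match.
[12, 8]: 12+8 = 20 — doesn't match, so No match.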